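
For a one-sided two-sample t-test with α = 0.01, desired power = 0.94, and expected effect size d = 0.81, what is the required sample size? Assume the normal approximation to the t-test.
n = 46 per group

Sample size formula (two-sample t-test, normal approximation):
n = 2 · ((z_α + z_β) / d)²

z_α = 2.326 (for α = 0.01, one-sided)
z_β = 1.555 (for power = 0.94)
d = 0.81

n = 2 · ((2.326 + 1.555) / 0.81)²
n = 2 · (4.791)²
n ≈ 45.91
Round up to the next whole number: n = 46 per group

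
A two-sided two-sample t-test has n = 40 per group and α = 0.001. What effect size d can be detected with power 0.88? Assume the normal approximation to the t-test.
d ≈ 1.00

Minimum detectable effect (two-sample t-test, normal approximation):
d = (z_{α/2} + z_β) / √(n/2)
d = (3.291 + 1.175) / √(40/2)
d = 4.466 / 4.472
d ≈ 1.00

By Cohen's convention (0.2 small / 0.5 medium / 0.8 large): large effect.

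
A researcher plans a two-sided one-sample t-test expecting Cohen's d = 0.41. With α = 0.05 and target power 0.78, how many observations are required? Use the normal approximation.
n = 45

Sample size formula (one-sample t-test, normal approximation):
n = ((z_{α/2} + z_β) / d)²

z_{α/2} = 1.960 (for α = 0.05, two-sided)
z_β = 0.772 (for power = 0.78)
d = 0.41

n = ((1.960 + 0.772) / 0.41)²
n = (6.663)²
n ≈ 44.40
Round up to the next whole number: n = 45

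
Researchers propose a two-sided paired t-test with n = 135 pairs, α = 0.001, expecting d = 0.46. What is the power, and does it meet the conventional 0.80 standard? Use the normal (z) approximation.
Power ≈ 0.98; the study is adequately powered (power ≥ 0.80)

Power calculation (paired t-test, normal approximation):
z_β = d · √n - z_{α/2}
z_β = 0.46 · √135 - 3.291
z_β = 0.46 · 11.619 - 3.291
z_β = 2.054

Power = Φ(z_β) = Φ(2.054) ≈ 0.980

Effect size d = 0.46 is small by Cohen's convention (0.2/0.5/0.8).

Threshold: power ≥ 0.80 is conventionally adequate.
Power ≈ 0.98 → the study is adequately powered (power ≥ 0.80).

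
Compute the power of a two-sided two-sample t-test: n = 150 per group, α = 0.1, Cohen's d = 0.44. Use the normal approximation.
Power ≈ 0.98

Power calculation (two-sample t-test, normal approximation):
z_β = d · √(n/2) - z_{α/2}
z_β = 0.44 · √(150/2) - 1.645
z_β = 0.44 · 8.660 - 1.645
z_β = 2.166

Power = Φ(z_β) = Φ(2.166) ≈ 0.985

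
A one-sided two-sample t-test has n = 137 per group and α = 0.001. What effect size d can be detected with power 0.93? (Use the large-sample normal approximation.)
d ≈ 0.55

Minimum detectable effect (two-sample t-test, normal approximation):
d = (z_α + z_β) / √(n/2)
d = (3.090 + 1.476) / √(137/2)
d = 4.566 / 8.276
d ≈ 0.55

By Cohen's convention (0.2 small / 0.5 medium / 0.8 large): medium effect.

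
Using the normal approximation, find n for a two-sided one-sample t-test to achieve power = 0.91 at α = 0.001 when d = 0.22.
n = 444

Sample size formula (one-sample t-test, normal approximation):
n = ((z_{α/2} + z_β) / d)²

z_{α/2} = 3.291 (for α = 0.001, two-sided)
z_β = 1.341 (for power = 0.91)
d = 0.22

n = ((3.291 + 1.341) / 0.22)²
n = (21.055)²
n ≈ 443.31
Round up to the next whole number: n = 444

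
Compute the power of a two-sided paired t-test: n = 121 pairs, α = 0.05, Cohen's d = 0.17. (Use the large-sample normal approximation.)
Power ≈ 0.46

Power calculation (paired t-test, normal approximation):
z_β = d · √n - z_{α/2}
z_β = 0.17 · √121 - 1.960
z_β = 0.17 · 11.000 - 1.960
z_β = -0.090

Power = Φ(z_β) = Φ(-0.090) ≈ 0.464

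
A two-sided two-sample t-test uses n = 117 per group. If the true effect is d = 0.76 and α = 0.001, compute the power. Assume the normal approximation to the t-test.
Power ≈ 0.99

Power calculation (two-sample t-test, normal approximation):
z_β = d · √(n/2) - z_{α/2}
z_β = 0.76 · √(117/2) - 3.291
z_β = 0.76 · 7.649 - 3.291
z_β = 2.522

Power = Φ(z_β) = Φ(2.522) ≈ 0.994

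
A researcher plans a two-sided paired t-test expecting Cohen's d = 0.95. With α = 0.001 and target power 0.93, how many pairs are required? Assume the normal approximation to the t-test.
n = 26 pairs

Sample size formula (paired t-test, normal approximation):
n = ((z_{α/2} + z_β) / d)²

z_{α/2} = 3.291 (for α = 0.001, two-sided)
z_β = 1.476 (for power = 0.93)
d = 0.95

n = ((3.291 + 1.476) / 0.95)²
n = (5.018)²
n ≈ 25.18
Round up to the next whole number: n = 26 pairs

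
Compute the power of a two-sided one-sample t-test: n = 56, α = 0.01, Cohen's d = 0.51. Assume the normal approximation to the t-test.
Power ≈ 0.89

Power calculation (one-sample t-test, normal approximation):
z_β = d · √n - z_{α/2}
z_β = 0.51 · √56 - 2.576
z_β = 0.51 · 7.483 - 2.576
z_β = 1.241

Power = Φ(z_β) = Φ(1.241) ≈ 0.893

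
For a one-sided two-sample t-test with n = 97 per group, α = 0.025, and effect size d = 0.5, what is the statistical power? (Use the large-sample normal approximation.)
Power ≈ 0.94

Power calculation (two-sample t-test, normal approximation):
z_β = d · √(n/2) - z_α
z_β = 0.5 · √(97/2) - 1.960
z_β = 0.5 · 6.964 - 1.960
z_β = 1.522

Power = Φ(z_β) = Φ(1.522) ≈ 0.936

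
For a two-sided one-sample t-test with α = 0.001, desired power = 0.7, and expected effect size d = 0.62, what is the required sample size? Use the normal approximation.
n = 38

Sample size formula (one-sample t-test, normal approximation):
n = ((z_{α/2} + z_β) / d)²

z_{α/2} = 3.291 (for α = 0.001, two-sided)
z_β = 0.524 (for power = 0.7)
d = 0.62

n = ((3.291 + 0.524) / 0.62)²
n = (6.153)²
n ≈ 37.86
Round up to the next whole number: n = 38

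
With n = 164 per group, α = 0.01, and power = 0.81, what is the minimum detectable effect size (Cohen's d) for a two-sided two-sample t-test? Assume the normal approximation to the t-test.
d ≈ 0.38

Minimum detectable effect (two-sample t-test, normal approximation):
d = (z_{α/2} + z_β) / √(n/2)
d = (2.576 + 0.878) / √(164/2)
d = 3.454 / 9.055
d ≈ 0.38

By Cohen's convention (0.2 small / 0.5 medium / 0.8 large): small effect.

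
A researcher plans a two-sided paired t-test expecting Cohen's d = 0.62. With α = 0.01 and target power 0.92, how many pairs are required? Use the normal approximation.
n = 42 pairs

Sample size formula (paired t-test, normal approximation):
n = ((z_{α/2} + z_β) / d)²

z_{α/2} = 2.576 (for α = 0.01, two-sided)
z_β = 1.405 (for power = 0.92)
d = 0.62

n = ((2.576 + 1.405) / 0.62)²
n = (6.421)²
n ≈ 41.23
Round up to the next whole number: n = 42 pairs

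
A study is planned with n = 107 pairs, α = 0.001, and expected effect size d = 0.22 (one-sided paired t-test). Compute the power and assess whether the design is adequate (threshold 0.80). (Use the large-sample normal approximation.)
Power ≈ 0.21; the study is underpowered (power < 0.80)

Power calculation (paired t-test, normal approximation):
z_β = d · √n - z_α
z_β = 0.22 · √107 - 3.090
z_β = 0.22 · 10.344 - 3.090
z_β = -0.815

Power = Φ(z_β) = Φ(-0.815) ≈ 0.208

Effect size d = 0.22 is small by Cohen's convention (0.2/0.5/0.8).

Threshold: power ≥ 0.80 is conventionally adequate.
Power ≈ 0.21 → the study is underpowered (power < 0.80).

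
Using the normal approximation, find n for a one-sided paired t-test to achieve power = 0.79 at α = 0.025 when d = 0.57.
n = 24 pairs

Sample size formula (paired t-test, normal approximation):
n = ((z_α + z_β) / d)²

z_α = 1.960 (for α = 0.025, one-sided)
z_β = 0.806 (for power = 0.79)
d = 0.57

n = ((1.960 + 0.806) / 0.57)²
n = (4.853)²
n ≈ 23.55
Round up to the next whole number: n = 24 pairs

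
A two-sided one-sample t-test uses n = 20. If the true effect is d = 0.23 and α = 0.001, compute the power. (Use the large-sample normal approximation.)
Power ≈ 0.01

Power calculation (one-sample t-test, normal approximation):
z_β = d · √n - z_{α/2}
z_β = 0.23 · √20 - 3.291
z_β = 0.23 · 4.472 - 3.291
z_β = -2.262

Power = Φ(z_β) = Φ(-2.262) ≈ 0.012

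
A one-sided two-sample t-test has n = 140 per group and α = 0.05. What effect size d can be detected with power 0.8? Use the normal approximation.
d ≈ 0.30

Minimum detectable effect (two-sample t-test, normal approximation):
d = (z_α + z_β) / √(n/2)
d = (1.645 + 0.842) / √(140/2)
d = 2.486 / 8.367
d ≈ 0.30

By Cohen's convention (0.2 small / 0.5 medium / 0.8 large): small effect.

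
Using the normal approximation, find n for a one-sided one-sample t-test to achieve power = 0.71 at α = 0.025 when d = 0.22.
n = 131

Sample size formula (one-sample t-test, normal approximation):
n = ((z_α + z_β) / d)²

z_α = 1.960 (for α = 0.025, one-sided)
z_β = 0.553 (for power = 0.71)
d = 0.22

n = ((1.960 + 0.553) / 0.22)²
n = (11.423)²
n ≈ 130.48
Round up to the next whole number: n = 131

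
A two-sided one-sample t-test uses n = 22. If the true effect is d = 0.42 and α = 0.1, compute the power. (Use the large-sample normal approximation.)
Power ≈ 0.63

Power calculation (one-sample t-test, normal approximation):
z_β = d · √n - z_{α/2}
z_β = 0.42 · √22 - 1.645
z_β = 0.42 · 4.690 - 1.645
z_β = 0.325

Power = Φ(z_β) = Φ(0.325) ≈ 0.627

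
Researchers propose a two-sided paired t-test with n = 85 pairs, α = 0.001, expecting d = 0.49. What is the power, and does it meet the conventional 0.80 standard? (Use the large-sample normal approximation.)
Power ≈ 0.89; the study is adequately powered (power ≥ 0.80)

Power calculation (paired t-test, normal approximation):
z_β = d · √n - z_{α/2}
z_β = 0.49 · √85 - 3.291
z_β = 0.49 · 9.220 - 3.291
z_β = 1.227

Power = Φ(z_β) = Φ(1.227) ≈ 0.890

Effect size d = 0.49 is small by Cohen's convention (0.2/0.5/0.8).

Threshold: power ≥ 0.80 is conventionally adequate.
Power ≈ 0.89 → the study is adequately powered (power ≥ 0.80).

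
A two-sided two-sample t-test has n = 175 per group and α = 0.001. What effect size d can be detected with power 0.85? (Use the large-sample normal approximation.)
d ≈ 0.46

Minimum detectable effect (two-sample t-test, normal approximation):
d = (z_{α/2} + z_β) / √(n/2)
d = (3.291 + 1.036) / √(175/2)
d = 4.327 / 9.354
d ≈ 0.46

By Cohen's convention (0.2 small / 0.5 medium / 0.8 large): small effect.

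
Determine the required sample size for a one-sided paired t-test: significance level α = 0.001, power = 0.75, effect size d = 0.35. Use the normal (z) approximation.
n = 116 pairs

Sample size formula (paired t-test, normal approximation):
n = ((z_α + z_β) / d)²

z_α = 3.090 (for α = 0.001, one-sided)
z_β = 0.674 (for power = 0.75)
d = 0.35

n = ((3.090 + 0.674) / 0.35)²
n = (10.754)²
n ≈ 115.65
Round up to the next whole number: n = 116 pairs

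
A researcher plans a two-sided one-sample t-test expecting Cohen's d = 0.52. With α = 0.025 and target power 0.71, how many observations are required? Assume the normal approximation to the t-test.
n = 29

Sample size formula (one-sample t-test, normal approximation):
n = ((z_{α/2} + z_β) / d)²

z_{α/2} = 2.241 (for α = 0.025, two-sided)
z_β = 0.553 (for power = 0.71)
d = 0.52

n = ((2.241 + 0.553) / 0.52)²
n = (5.373)²
n ≈ 28.87
Round up to the next whole number: n = 29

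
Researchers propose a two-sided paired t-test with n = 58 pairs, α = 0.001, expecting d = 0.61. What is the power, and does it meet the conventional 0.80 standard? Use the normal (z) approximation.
Power ≈ 0.91; the study is adequately powered (power ≥ 0.80)

Power calculation (paired t-test, normal approximation):
z_β = d · √n - z_{α/2}
z_β = 0.61 · √58 - 3.291
z_β = 0.61 · 7.616 - 3.291
z_β = 1.355

Power = Φ(z_β) = Φ(1.355) ≈ 0.912

Effect size d = 0.61 is medium by Cohen's convention (0.2/0.5/0.8).

Threshold: power ≥ 0.80 is conventionally adequate.
Power ≈ 0.91 → the study is adequately powered (power ≥ 0.80).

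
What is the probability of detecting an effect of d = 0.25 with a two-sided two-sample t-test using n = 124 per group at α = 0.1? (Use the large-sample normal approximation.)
Power ≈ 0.63

Power calculation (two-sample t-test, normal approximation):
z_β = d · √(n/2) - z_{α/2}
z_β = 0.25 · √(124/2) - 1.645
z_β = 0.25 · 7.874 - 1.645
z_β = 0.324

Power = Φ(z_β) = Φ(0.324) ≈ 0.627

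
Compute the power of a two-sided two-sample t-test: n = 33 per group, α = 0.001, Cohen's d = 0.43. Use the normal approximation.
Power ≈ 0.06

Power calculation (two-sample t-test, normal approximation):
z_β = d · √(n/2) - z_{α/2}
z_β = 0.43 · √(33/2) - 3.291
z_β = 0.43 · 4.062 - 3.291
z_β = -1.544

Power = Φ(z_β) = Φ(-1.544) ≈ 0.061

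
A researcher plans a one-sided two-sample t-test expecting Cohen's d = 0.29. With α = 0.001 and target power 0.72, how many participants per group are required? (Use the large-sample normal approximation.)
n = 321 per group

Sample size formula (two-sample t-test, normal approximation):
n = 2 · ((z_α + z_β) / d)²

z_α = 3.090 (for α = 0.001, one-sided)
z_β = 0.583 (for power = 0.72)
d = 0.29

n = 2 · ((3.090 + 0.583) / 0.29)²
n = 2 · (12.666)²
n ≈ 320.86
Round up to the next whole number: n = 321 per group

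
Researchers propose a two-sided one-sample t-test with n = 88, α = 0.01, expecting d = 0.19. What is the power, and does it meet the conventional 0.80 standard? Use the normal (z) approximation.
Power ≈ 0.21; the study is underpowered (power < 0.80)

Power calculation (one-sample t-test, normal approximation):
z_β = d · √n - z_{α/2}
z_β = 0.19 · √88 - 2.576
z_β = 0.19 · 9.381 - 2.576
z_β = -0.793

Power = Φ(z_β) = Φ(-0.793) ≈ 0.214

Effect size d = 0.19 is very small by Cohen's convention (0.2/0.5/0.8).

Threshold: power ≥ 0.80 is conventionally adequate.
Power ≈ 0.21 → the study is underpowered (power < 0.80).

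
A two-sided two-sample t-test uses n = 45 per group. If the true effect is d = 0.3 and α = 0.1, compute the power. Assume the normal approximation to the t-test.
Power ≈ 0.41

Power calculation (two-sample t-test, normal approximation):
z_β = d · √(n/2) - z_{α/2}
z_β = 0.3 · √(45/2) - 1.645
z_β = 0.3 · 4.743 - 1.645
z_β = -0.222

Power = Φ(z_β) = Φ(-0.222) ≈ 0.412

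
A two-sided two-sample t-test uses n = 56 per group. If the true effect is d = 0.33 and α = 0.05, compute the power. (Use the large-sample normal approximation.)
Power ≈ 0.42

Power calculation (two-sample t-test, normal approximation):
z_β = d · √(n/2) - z_{α/2}
z_β = 0.33 · √(56/2) - 1.960
z_β = 0.33 · 5.292 - 1.960
z_β = -0.214

Power = Φ(z_β) = Φ(-0.214) ≈ 0.415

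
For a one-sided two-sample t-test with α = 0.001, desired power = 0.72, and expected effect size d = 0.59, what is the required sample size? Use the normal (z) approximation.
n = 78 per group

Sample size formula (two-sample t-test, normal approximation):
n = 2 · ((z_α + z_β) / d)²

z_α = 3.090 (for α = 0.001, one-sided)
z_β = 0.583 (for power = 0.72)
d = 0.59

n = 2 · ((3.090 + 0.583) / 0.59)²
n = 2 · (6.225)²
n ≈ 77.50
Round up to the next whole number: n = 78 per group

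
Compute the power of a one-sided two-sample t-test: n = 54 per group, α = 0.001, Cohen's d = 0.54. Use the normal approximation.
Power ≈ 0.39

Power calculation (two-sample t-test, normal approximation):
z_β = d · √(n/2) - z_α
z_β = 0.54 · √(54/2) - 3.090
z_β = 0.54 · 5.196 - 3.090
z_β = -0.284

Power = Φ(z_β) = Φ(-0.284) ≈ 0.388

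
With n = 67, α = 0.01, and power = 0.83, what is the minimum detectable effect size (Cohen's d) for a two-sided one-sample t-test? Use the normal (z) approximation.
d ≈ 0.43

Minimum detectable effect (one-sample t-test, normal approximation):
d = (z_{α/2} + z_β) / √n
d = (2.576 + 0.954) / √67
d = 3.530 / 8.185
d ≈ 0.43

By Cohen's convention (0.2 small / 0.5 medium / 0.8 large): small effect.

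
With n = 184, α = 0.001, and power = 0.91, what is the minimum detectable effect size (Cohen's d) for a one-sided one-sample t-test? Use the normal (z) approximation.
d ≈ 0.33

Minimum detectable effect (one-sample t-test, normal approximation):
d = (z_α + z_β) / √n
d = (3.090 + 1.341) / √184
d = 4.431 / 13.565
d ≈ 0.33

By Cohen's convention (0.2 small / 0.5 medium / 0.8 large): small effect.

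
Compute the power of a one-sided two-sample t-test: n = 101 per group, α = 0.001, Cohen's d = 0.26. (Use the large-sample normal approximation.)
Power ≈ 0.11

Power calculation (two-sample t-test, normal approximation):
z_β = d · √(n/2) - z_α
z_β = 0.26 · √(101/2) - 3.090
z_β = 0.26 · 7.106 - 3.090
z_β = -1.243

Power = Φ(z_β) = Φ(-1.243) ≈ 0.107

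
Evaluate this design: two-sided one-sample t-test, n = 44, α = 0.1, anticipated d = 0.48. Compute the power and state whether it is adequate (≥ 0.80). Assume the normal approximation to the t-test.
Power ≈ 0.94; the study is adequately powered (power ≥ 0.80)

Power calculation (one-sample t-test, normal approximation):
z_β = d · √n - z_{α/2}
z_β = 0.48 · √44 - 1.645
z_β = 0.48 · 6.633 - 1.645
z_β = 1.539

Power = Φ(z_β) = Φ(1.539) ≈ 0.938

Effect size d = 0.48 is small by Cohen's convention (0.2/0.5/0.8).

Threshold: power ≥ 0.80 is conventionally adequate.
Power ≈ 0.94 → the study is adequately powered (power ≥ 0.80).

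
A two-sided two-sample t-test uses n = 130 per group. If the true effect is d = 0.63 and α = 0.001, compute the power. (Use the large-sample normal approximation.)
Power ≈ 0.96

Power calculation (two-sample t-test, normal approximation):
z_β = d · √(n/2) - z_{α/2}
z_β = 0.63 · √(130/2) - 3.291
z_β = 0.63 · 8.062 - 3.291
z_β = 1.789

Power = Φ(z_β) = Φ(1.789) ≈ 0.963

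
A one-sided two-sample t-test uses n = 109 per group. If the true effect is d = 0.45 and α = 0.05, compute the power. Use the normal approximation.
Power ≈ 0.95

Power calculation (two-sample t-test, normal approximation):
z_β = d · √(n/2) - z_α
z_β = 0.45 · √(109/2) - 1.645
z_β = 0.45 · 7.382 - 1.645
z_β = 1.677

Power = Φ(z_β) = Φ(1.677) ≈ 0.953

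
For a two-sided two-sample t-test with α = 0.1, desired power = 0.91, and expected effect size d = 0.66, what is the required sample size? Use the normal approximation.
n = 41 per group

Sample size formula (two-sample t-test, normal approximation):
n = 2 · ((z_{α/2} + z_β) / d)²

z_{α/2} = 1.645 (for α = 0.1, two-sided)
z_β = 1.341 (for power = 0.91)
d = 0.66

n = 2 · ((1.645 + 1.341) / 0.66)²
n = 2 · (4.524)²
n ≈ 40.93
Round up to the next whole number: n = 41 per group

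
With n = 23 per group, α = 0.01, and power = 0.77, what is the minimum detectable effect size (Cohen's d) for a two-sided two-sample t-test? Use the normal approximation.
d ≈ 0.98

Minimum detectable effect (two-sample t-test, normal approximation):
d = (z_{α/2} + z_β) / √(n/2)
d = (2.576 + 0.739) / √(23/2)
d = 3.315 / 3.391
d ≈ 0.98

By Cohen's convention (0.2 small / 0.5 medium / 0.8 large): large effect.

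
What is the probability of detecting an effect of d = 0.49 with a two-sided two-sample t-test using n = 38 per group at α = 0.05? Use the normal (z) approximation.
Power ≈ 0.57

Power calculation (two-sample t-test, normal approximation):
z_β = d · √(n/2) - z_{α/2}
z_β = 0.49 · √(38/2) - 1.960
z_β = 0.49 · 4.359 - 1.960
z_β = 0.176

Power = Φ(z_β) = Φ(0.176) ≈ 0.570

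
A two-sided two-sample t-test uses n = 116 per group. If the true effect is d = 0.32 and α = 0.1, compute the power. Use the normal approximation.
Power ≈ 0.79

Power calculation (two-sample t-test, normal approximation):
z_β = d · √(n/2) - z_{α/2}
z_β = 0.32 · √(116/2) - 1.645
z_β = 0.32 · 7.616 - 1.645
z_β = 0.792

Power = Φ(z_β) = Φ(0.792) ≈ 0.786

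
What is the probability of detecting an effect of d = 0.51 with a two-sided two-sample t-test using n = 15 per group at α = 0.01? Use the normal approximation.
Power ≈ 0.12

Power calculation (two-sample t-test, normal approximation):
z_β = d · √(n/2) - z_{α/2}
z_β = 0.51 · √(15/2) - 2.576
z_β = 0.51 · 2.739 - 2.576
z_β = -1.179

Power = Φ(z_β) = Φ(-1.179) ≈ 0.119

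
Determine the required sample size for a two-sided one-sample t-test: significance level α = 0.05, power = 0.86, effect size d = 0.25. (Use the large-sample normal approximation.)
n = 148

Sample size formula (one-sample t-test, normal approximation):
n = ((z_{α/2} + z_β) / d)²

z_{α/2} = 1.960 (for α = 0.05, two-sided)
z_β = 1.080 (for power = 0.86)
d = 0.25

n = ((1.960 + 1.080) / 0.25)²
n = (12.160)²
n ≈ 147.87
Round up to the next whole number: n = 148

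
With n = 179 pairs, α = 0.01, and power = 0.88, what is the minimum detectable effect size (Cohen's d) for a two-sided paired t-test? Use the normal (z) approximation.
d ≈ 0.28

Minimum detectable effect (paired t-test, normal approximation):
d = (z_{α/2} + z_β) / √n
d = (2.576 + 1.175) / √179
d = 3.751 / 13.379
d ≈ 0.28

By Cohen's convention (0.2 small / 0.5 medium / 0.8 large): small effect.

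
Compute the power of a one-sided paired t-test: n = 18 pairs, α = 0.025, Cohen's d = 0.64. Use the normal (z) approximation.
Power ≈ 0.77

Power calculation (paired t-test, normal approximation):
z_β = d · √n - z_α
z_β = 0.64 · √18 - 1.960
z_β = 0.64 · 4.243 - 1.960
z_β = 0.755

Power = Φ(z_β) = Φ(0.755) ≈ 0.775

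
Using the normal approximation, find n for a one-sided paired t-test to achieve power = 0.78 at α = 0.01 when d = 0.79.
n = 16 pairs

Sample size formula (paired t-test, normal approximation):
n = ((z_α + z_β) / d)²

z_α = 2.326 (for α = 0.01, one-sided)
z_β = 0.772 (for power = 0.78)
d = 0.79

n = ((2.326 + 0.772) / 0.79)²
n = (3.922)²
n ≈ 15.38
Round up to the next whole number: n = 16 pairs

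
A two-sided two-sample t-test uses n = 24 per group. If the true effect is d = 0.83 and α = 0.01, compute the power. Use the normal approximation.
Power ≈ 0.62

Power calculation (two-sample t-test, normal approximation):
z_β = d · √(n/2) - z_{α/2}
z_β = 0.83 · √(24/2) - 2.576
z_β = 0.83 · 3.464 - 2.576
z_β = 0.299

Power = Φ(z_β) = Φ(0.299) ≈ 0.618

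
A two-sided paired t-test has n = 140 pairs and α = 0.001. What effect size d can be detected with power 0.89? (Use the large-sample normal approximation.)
d ≈ 0.38

Minimum detectable effect (paired t-test, normal approximation):
d = (z_{α/2} + z_β) / √n
d = (3.291 + 1.227) / √140
d = 4.517 / 11.832
d ≈ 0.38

By Cohen's convention (0.2 small / 0.5 medium / 0.8 large): small effect.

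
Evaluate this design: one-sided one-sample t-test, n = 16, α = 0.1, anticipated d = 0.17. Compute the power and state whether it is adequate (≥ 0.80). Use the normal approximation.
Power ≈ 0.27; the study is underpowered (power < 0.80)

Power calculation (one-sample t-test, normal approximation):
z_β = d · √n - z_α
z_β = 0.17 · √16 - 1.282
z_β = 0.17 · 4.000 - 1.282
z_β = -0.602

Power = Φ(z_β) = Φ(-0.602) ≈ 0.274

Effect size d = 0.17 is very small by Cohen's convention (0.2/0.5/0.8).

Threshold: power ≥ 0.80 is conventionally adequate.
Power ≈ 0.27 → the study is underpowered (power < 0.80).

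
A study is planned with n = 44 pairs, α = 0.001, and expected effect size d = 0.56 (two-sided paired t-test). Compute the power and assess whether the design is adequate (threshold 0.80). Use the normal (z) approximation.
Power ≈ 0.66; the study is underpowered (power < 0.80)

Power calculation (paired t-test, normal approximation):
z_β = d · √n - z_{α/2}
z_β = 0.56 · √44 - 3.291
z_β = 0.56 · 6.633 - 3.291
z_β = 0.424

Power = Φ(z_β) = Φ(0.424) ≈ 0.664

Effect size d = 0.56 is medium by Cohen's convention (0.2/0.5/0.8).

Threshold: power ≥ 0.80 is conventionally adequate.
Power ≈ 0.66 → the study is underpowered (power < 0.80).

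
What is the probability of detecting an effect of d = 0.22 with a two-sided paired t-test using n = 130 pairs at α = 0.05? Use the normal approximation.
Power ≈ 0.71

Power calculation (paired t-test, normal approximation):
z_β = d · √n - z_{α/2}
z_β = 0.22 · √130 - 1.960
z_β = 0.22 · 11.402 - 1.960
z_β = 0.548

Power = Φ(z_β) = Φ(0.548) ≈ 0.708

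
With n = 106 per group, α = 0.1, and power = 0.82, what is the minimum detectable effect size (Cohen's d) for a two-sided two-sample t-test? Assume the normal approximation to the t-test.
d ≈ 0.35

Minimum detectable effect (two-sample t-test, normal approximation):
d = (z_{α/2} + z_β) / √(n/2)
d = (1.645 + 0.915) / √(106/2)
d = 2.560 / 7.280
d ≈ 0.35

By Cohen's convention (0.2 small / 0.5 medium / 0.8 large): small effect.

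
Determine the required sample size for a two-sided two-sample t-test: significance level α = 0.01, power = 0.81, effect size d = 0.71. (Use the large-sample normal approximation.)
n = 48 per group

Sample size formula (two-sample t-test, normal approximation):
n = 2 · ((z_{α/2} + z_β) / d)²

z_{α/2} = 2.576 (for α = 0.01, two-sided)
z_β = 0.878 (for power = 0.81)
d = 0.71

n = 2 · ((2.576 + 0.878) / 0.71)²
n = 2 · (4.865)²
n ≈ 47.34
Round up to the next whole number: n = 48 per group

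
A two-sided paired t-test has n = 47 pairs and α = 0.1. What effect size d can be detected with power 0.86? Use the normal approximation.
d ≈ 0.40

Minimum detectable effect (paired t-test, normal approximation):
d = (z_{α/2} + z_β) / √n
d = (1.645 + 1.080) / √47
d = 2.725 / 6.856
d ≈ 0.40

By Cohen's convention (0.2 small / 0.5 medium / 0.8 large): small effect.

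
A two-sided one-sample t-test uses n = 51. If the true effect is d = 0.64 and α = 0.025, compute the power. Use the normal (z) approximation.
Power ≈ 0.99

Power calculation (one-sample t-test, normal approximation):
z_β = d · √n - z_{α/2}
z_β = 0.64 · √51 - 2.241
z_β = 0.64 · 7.141 - 2.241
z_β = 2.329

Power = Φ(z_β) = Φ(2.329) ≈ 0.990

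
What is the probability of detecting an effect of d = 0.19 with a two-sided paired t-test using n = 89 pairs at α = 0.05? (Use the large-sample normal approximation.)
Power ≈ 0.43

Power calculation (paired t-test, normal approximation):
z_β = d · √n - z_{α/2}
z_β = 0.19 · √89 - 1.960
z_β = 0.19 · 9.434 - 1.960
z_β = -0.168

Power = Φ(z_β) = Φ(-0.168) ≈ 0.433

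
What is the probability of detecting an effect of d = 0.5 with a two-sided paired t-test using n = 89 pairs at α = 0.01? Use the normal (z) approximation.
Power ≈ 0.98

Power calculation (paired t-test, normal approximation):
z_β = d · √n - z_{α/2}
z_β = 0.5 · √89 - 2.576
z_β = 0.5 · 9.434 - 2.576
z_β = 2.141

Power = Φ(z_β) = Φ(2.141) ≈ 0.984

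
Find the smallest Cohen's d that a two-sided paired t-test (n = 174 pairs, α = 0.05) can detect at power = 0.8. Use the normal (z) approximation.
d ≈ 0.21

Minimum detectable effect (paired t-test, normal approximation):
d = (z_{α/2} + z_β) / √n
d = (1.960 + 0.842) / √174
d = 2.802 / 13.191
d ≈ 0.21

By Cohen's convention (0.2 small / 0.5 medium / 0.8 large): small effect.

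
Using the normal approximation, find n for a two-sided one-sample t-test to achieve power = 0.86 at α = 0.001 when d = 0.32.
n = 187

Sample size formula (one-sample t-test, normal approximation):
n = ((z_{α/2} + z_β) / d)²

z_{α/2} = 3.291 (for α = 0.001, two-sided)
z_β = 1.080 (for power = 0.86)
d = 0.32

n = ((3.291 + 1.080) / 0.32)²
n = (13.659)²
n ≈ 186.57
Round up to the next whole number: n = 187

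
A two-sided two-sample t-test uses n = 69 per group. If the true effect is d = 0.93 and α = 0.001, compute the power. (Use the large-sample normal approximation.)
Power ≈ 0.99

Power calculation (two-sample t-test, normal approximation):
z_β = d · √(n/2) - z_{α/2}
z_β = 0.93 · √(69/2) - 3.291
z_β = 0.93 · 5.874 - 3.291
z_β = 2.172

Power = Φ(z_β) = Φ(2.172) ≈ 0.985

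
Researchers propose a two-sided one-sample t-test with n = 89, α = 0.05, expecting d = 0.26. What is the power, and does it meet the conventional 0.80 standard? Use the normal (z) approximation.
Power ≈ 0.69; the study is underpowered (power < 0.80)

Power calculation (one-sample t-test, normal approximation):
z_β = d · √n - z_{α/2}
z_β = 0.26 · √89 - 1.960
z_β = 0.26 · 9.434 - 1.960
z_β = 0.493

Power = Φ(z_β) = Φ(0.493) ≈ 0.689

Effect size d = 0.26 is small by Cohen's convention (0.2/0.5/0.8).

Threshold: power ≥ 0.80 is conventionally adequate.
Power ≈ 0.69 → the study is underpowered (power < 0.80).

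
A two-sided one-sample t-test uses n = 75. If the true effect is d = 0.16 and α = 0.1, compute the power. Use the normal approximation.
Power ≈ 0.40

Power calculation (one-sample t-test, normal approximation):
z_β = d · √n - z_{α/2}
z_β = 0.16 · √75 - 1.645
z_β = 0.16 · 8.660 - 1.645
z_β = -0.259

Power = Φ(z_β) = Φ(-0.259) ≈ 0.398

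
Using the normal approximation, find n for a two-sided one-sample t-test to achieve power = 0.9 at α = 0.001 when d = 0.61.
n = 57

Sample size formula (one-sample t-test, normal approximation):
n = ((z_{α/2} + z_β) / d)²

z_{α/2} = 3.291 (for α = 0.001, two-sided)
z_β = 1.282 (for power = 0.9)
d = 0.61

n = ((3.291 + 1.282) / 0.61)²
n = (7.497)²
n ≈ 56.21
Round up to the next whole number: n = 57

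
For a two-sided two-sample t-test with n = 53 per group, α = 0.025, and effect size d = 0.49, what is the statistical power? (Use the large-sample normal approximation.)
Power ≈ 0.61

Power calculation (two-sample t-test, normal approximation):
z_β = d · √(n/2) - z_{α/2}
z_β = 0.49 · √(53/2) - 2.241
z_β = 0.49 · 5.148 - 2.241
z_β = 0.281

Power = Φ(z_β) = Φ(0.281) ≈ 0.611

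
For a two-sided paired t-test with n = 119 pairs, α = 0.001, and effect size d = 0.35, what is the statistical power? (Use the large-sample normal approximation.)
Power ≈ 0.70

Power calculation (paired t-test, normal approximation):
z_β = d · √n - z_{α/2}
z_β = 0.35 · √119 - 3.291
z_β = 0.35 · 10.909 - 3.291
z_β = 0.528

Power = Φ(z_β) = Φ(0.528) ≈ 0.701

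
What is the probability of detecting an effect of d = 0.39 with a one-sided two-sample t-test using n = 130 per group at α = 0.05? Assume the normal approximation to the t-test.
Power ≈ 0.93

Power calculation (two-sample t-test, normal approximation):
z_β = d · √(n/2) - z_α
z_β = 0.39 · √(130/2) - 1.645
z_β = 0.39 · 8.062 - 1.645
z_β = 1.499

Power = Φ(z_β) = Φ(1.499) ≈ 0.933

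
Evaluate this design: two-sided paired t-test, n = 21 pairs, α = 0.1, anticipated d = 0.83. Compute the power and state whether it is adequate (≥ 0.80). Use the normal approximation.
Power ≈ 0.98; the study is adequately powered (power ≥ 0.80)

Power calculation (paired t-test, normal approximation):
z_β = d · √n - z_{α/2}
z_β = 0.83 · √21 - 1.645
z_β = 0.83 · 4.583 - 1.645
z_β = 2.159

Power = Φ(z_β) = Φ(2.159) ≈ 0.985

Effect size d = 0.83 is large by Cohen's convention (0.2/0.5/0.8).

Threshold: power ≥ 0.80 is conventionally adequate.
Power ≈ 0.98 → the study is adequately powered (power ≥ 0.80).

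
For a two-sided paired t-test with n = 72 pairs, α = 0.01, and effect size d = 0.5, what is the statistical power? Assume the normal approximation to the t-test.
Power ≈ 0.95

Power calculation (paired t-test, normal approximation):
z_β = d · √n - z_{α/2}
z_β = 0.5 · √72 - 2.576
z_β = 0.5 · 8.485 - 2.576
z_β = 1.667

Power = Φ(z_β) = Φ(1.667) ≈ 0.952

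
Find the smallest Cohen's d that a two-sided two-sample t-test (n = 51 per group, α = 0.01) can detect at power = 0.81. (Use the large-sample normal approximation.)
d ≈ 0.68

Minimum detectable effect (two-sample t-test, normal approximation):
d = (z_{α/2} + z_β) / √(n/2)
d = (2.576 + 0.878) / √(51/2)
d = 3.454 / 5.050
d ≈ 0.68

By Cohen's convention (0.2 small / 0.5 medium / 0.8 large): medium effect.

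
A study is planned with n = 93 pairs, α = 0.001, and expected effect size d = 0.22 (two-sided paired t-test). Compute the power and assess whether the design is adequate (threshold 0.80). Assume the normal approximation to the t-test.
Power ≈ 0.12; the study is underpowered (power < 0.80)

Power calculation (paired t-test, normal approximation):
z_β = d · √n - z_{α/2}
z_β = 0.22 · √93 - 3.291
z_β = 0.22 · 9.644 - 3.291
z_β = -1.169

Power = Φ(z_β) = Φ(-1.169) ≈ 0.121

Effect size d = 0.22 is small by Cohen's convention (0.2/0.5/0.8).

Threshold: power ≥ 0.80 is conventionally adequate.
Power ≈ 0.12 → the study is underpowered (power < 0.80).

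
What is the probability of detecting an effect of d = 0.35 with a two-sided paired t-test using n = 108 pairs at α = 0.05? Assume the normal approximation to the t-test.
Power ≈ 0.95

Power calculation (paired t-test, normal approximation):
z_β = d · √n - z_{α/2}
z_β = 0.35 · √108 - 1.960
z_β = 0.35 · 10.392 - 1.960
z_β = 1.677

Power = Φ(z_β) = Φ(1.677) ≈ 0.953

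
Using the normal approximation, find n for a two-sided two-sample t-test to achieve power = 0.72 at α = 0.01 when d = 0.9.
n = 25 per group

Sample size formula (two-sample t-test, normal approximation):
n = 2 · ((z_{α/2} + z_β) / d)²

z_{α/2} = 2.576 (for α = 0.01, two-sided)
z_β = 0.583 (for power = 0.72)
d = 0.9

n = 2 · ((2.576 + 0.583) / 0.9)²
n = 2 · (3.510)²
n ≈ 24.64
Round up to the next whole number: n = 25 per group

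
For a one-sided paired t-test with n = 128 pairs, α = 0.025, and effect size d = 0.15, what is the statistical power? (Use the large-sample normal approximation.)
Power ≈ 0.40

Power calculation (paired t-test, normal approximation):
z_β = d · √n - z_α
z_β = 0.15 · √128 - 1.960
z_β = 0.15 · 11.314 - 1.960
z_β = -0.263

Power = Φ(z_β) = Φ(-0.263) ≈ 0.396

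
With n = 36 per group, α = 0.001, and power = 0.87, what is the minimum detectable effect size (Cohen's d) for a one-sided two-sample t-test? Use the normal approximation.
d ≈ 0.99

Minimum detectable effect (two-sample t-test, normal approximation):
d = (z_α + z_β) / √(n/2)
d = (3.090 + 1.126) / √(36/2)
d = 4.217 / 4.243
d ≈ 0.99

By Cohen's convention (0.2 small / 0.5 medium / 0.8 large): large effect.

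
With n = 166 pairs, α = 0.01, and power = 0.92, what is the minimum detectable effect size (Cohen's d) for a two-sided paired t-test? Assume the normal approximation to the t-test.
d ≈ 0.31

Minimum detectable effect (paired t-test, normal approximation):
d = (z_{α/2} + z_β) / √n
d = (2.576 + 1.405) / √166
d = 3.981 / 12.884
d ≈ 0.31

By Cohen's convention (0.2 small / 0.5 medium / 0.8 large): small effect.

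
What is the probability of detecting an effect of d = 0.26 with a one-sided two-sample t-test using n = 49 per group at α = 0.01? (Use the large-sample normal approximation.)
Power ≈ 0.15

Power calculation (two-sample t-test, normal approximation):
z_β = d · √(n/2) - z_α
z_β = 0.26 · √(49/2) - 2.326
z_β = 0.26 · 4.950 - 2.326
z_β = -1.039

Power = Φ(z_β) = Φ(-1.039) ≈ 0.149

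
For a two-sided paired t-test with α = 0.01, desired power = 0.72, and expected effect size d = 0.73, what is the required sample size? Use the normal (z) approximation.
n = 19 pairs

Sample size formula (paired t-test, normal approximation):
n = ((z_{α/2} + z_β) / d)²

z_{α/2} = 2.576 (for α = 0.01, two-sided)
z_β = 0.583 (for power = 0.72)
d = 0.73

n = ((2.576 + 0.583) / 0.73)²
n = (4.327)²
n ≈ 18.72
Round up to the next whole number: n = 19 pairs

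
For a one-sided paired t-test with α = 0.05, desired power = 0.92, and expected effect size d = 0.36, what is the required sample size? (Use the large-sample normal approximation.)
n = 72 pairs

Sample size formula (paired t-test, normal approximation):
n = ((z_α + z_β) / d)²

z_α = 1.645 (for α = 0.05, one-sided)
z_β = 1.405 (for power = 0.92)
d = 0.36

n = ((1.645 + 1.405) / 0.36)²
n = (8.472)²
n ≈ 71.77
Round up to the next whole number: n = 72 pairs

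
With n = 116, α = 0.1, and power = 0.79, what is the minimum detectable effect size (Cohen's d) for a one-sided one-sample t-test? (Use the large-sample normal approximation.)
d ≈ 0.19

Minimum detectable effect (one-sample t-test, normal approximation):
d = (z_α + z_β) / √n
d = (1.282 + 0.806) / √116
d = 2.088 / 10.770
d ≈ 0.19

By Cohen's convention (0.2 small / 0.5 medium / 0.8 large): very small effect.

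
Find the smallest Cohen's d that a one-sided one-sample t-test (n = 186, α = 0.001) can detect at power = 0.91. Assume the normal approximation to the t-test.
d ≈ 0.32

Minimum detectable effect (one-sample t-test, normal approximation):
d = (z_α + z_β) / √n
d = (3.090 + 1.341) / √186
d = 4.431 / 13.638
d ≈ 0.32

By Cohen's convention (0.2 small / 0.5 medium / 0.8 large): small effect.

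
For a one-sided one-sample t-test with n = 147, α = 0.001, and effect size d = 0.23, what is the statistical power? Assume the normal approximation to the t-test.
Power ≈ 0.38

Power calculation (one-sample t-test, normal approximation):
z_β = d · √n - z_α
z_β = 0.23 · √147 - 3.090
z_β = 0.23 · 12.124 - 3.090
z_β = -0.302

Power = Φ(z_β) = Φ(-0.302) ≈ 0.381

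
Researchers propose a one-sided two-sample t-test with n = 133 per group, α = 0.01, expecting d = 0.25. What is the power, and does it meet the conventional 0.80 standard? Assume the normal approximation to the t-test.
Power ≈ 0.39; the study is underpowered (power < 0.80)

Power calculation (two-sample t-test, normal approximation):
z_β = d · √(n/2) - z_α
z_β = 0.25 · √(133/2) - 2.326
z_β = 0.25 · 8.155 - 2.326
z_β = -0.288

Power = Φ(z_β) = Φ(-0.288) ≈ 0.387

Effect size d = 0.25 is small by Cohen's convention (0.2/0.5/0.8).

Threshold: power ≥ 0.80 is conventionally adequate.
Power ≈ 0.39 → the study is underpowered (power < 0.80).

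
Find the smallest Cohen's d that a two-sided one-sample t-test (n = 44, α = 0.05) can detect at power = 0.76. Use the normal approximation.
d ≈ 0.40

Minimum detectable effect (one-sample t-test, normal approximation):
d = (z_{α/2} + z_β) / √n
d = (1.960 + 0.706) / √44
d = 2.666 / 6.633
d ≈ 0.40

By Cohen's convention (0.2 small / 0.5 medium / 0.8 large): small effect.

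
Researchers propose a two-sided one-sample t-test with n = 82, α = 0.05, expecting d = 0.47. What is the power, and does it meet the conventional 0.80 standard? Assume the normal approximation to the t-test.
Power ≈ 0.99; the study is adequately powered (power ≥ 0.80)

Power calculation (one-sample t-test, normal approximation):
z_β = d · √n - z_{α/2}
z_β = 0.47 · √82 - 1.960
z_β = 0.47 · 9.055 - 1.960
z_β = 2.296

Power = Φ(z_β) = Φ(2.296) ≈ 0.989

Effect size d = 0.47 is small by Cohen's convention (0.2/0.5/0.8).

Threshold: power ≥ 0.80 is conventionally adequate.
Power ≈ 0.99 → the study is adequately powered (power ≥ 0.80).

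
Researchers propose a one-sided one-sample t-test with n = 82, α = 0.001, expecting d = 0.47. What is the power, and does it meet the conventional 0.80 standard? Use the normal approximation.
Power ≈ 0.88; the study is adequately powered (power ≥ 0.80)

Power calculation (one-sample t-test, normal approximation):
z_β = d · √n - z_α
z_β = 0.47 · √82 - 3.090
z_β = 0.47 · 9.055 - 3.090
z_β = 1.166

Power = Φ(z_β) = Φ(1.166) ≈ 0.878

Effect size d = 0.47 is small by Cohen's convention (0.2/0.5/0.8).

Threshold: power ≥ 0.80 is conventionally adequate.
Power ≈ 0.88 → the study is adequately powered (power ≥ 0.80).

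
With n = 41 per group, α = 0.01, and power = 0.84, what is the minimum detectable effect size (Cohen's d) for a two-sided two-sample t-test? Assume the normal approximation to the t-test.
d ≈ 0.79

Minimum detectable effect (two-sample t-test, normal approximation):
d = (z_{α/2} + z_β) / √(n/2)
d = (2.576 + 0.994) / √(41/2)
d = 3.570 / 4.528
d ≈ 0.79

By Cohen's convention (0.2 small / 0.5 medium / 0.8 large): medium effect.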